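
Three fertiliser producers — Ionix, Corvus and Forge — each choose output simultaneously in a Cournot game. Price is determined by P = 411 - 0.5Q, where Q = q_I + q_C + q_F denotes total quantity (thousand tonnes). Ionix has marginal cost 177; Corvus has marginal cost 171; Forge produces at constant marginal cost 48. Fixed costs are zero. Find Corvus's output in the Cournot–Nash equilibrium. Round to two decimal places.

61.50

Ionix's profit: π_I = (411 - 0.5Q)q_I - (177q_I). Setting ∂π_I/∂q_I = 0: 234 - q_I - (1/2)(q_C + q_F) = 0.
Corvus's first-order condition: 240 - q_C - (1/2)(q_I + q_F) = 0.
Forge's first-order condition: 363 - q_F - (1/2)(q_I + q_C) = 0.
Adding the 3 conditions: 837 − Q − Q = 0, i.e. Q = 837/2.
Back-substituting: q_I = (234 − 837/4)/(1/2) = 99/2, q_C = (240 − 837/4)/(1/2) = 123/2, q_F = (363 − 837/4)/(1/2) = 615/2.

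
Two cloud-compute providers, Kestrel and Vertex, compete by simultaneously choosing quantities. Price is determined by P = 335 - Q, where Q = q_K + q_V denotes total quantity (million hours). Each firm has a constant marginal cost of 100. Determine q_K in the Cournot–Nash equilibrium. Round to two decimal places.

Each firm earns π_i = (335 - Q)q_i - 100q_i.
First-order condition (treating rivals' output as given): 235 - 2q_i - q_j = 0.
By symmetry each firm produces the same amount; substituting q_j = q_i yields q_i = 235/3.

78.33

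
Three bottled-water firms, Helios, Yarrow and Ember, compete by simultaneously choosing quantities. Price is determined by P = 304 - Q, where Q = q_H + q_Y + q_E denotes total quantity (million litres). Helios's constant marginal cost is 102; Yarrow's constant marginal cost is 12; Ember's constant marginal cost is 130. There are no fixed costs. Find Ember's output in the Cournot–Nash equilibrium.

Helios's profit: π_H = (304 - Q)q_H - (102q_H). Setting ∂π_H/∂q_H = 0: 202 - 2q_H - (q_Y + q_E) = 0.
Yarrow's first-order condition: 292 - 2q_Y - (q_H + q_E) = 0.
Ember's first-order condition: 174 - 2q_E - (q_H + q_Y) = 0.
Adding the 3 conditions: 668 − 2Q − 2Q = 0, i.e. Q = 167.
Back-substituting: q_H = (202 − 167) = 35, q_Y = (292 − 167) = 125, q_E = (174 − 167) = 7.

7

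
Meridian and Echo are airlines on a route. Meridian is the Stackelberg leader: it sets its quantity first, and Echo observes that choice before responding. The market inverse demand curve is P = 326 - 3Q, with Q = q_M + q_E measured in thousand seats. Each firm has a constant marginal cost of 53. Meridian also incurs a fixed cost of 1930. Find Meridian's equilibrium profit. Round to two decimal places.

1175.38

The follower Echo best-responds to any q_M: π_E = (326 - 3Q)q_E - 53q_E.
∂π_E/∂q_E = 273 - 3q_M - 6q_E = 0 gives the reaction function q_E = (273 - 3q_M)/6.
Meridian substitutes q_E(q_M) into its own profit: π_M = q_M(326 - 3q_M - (273 - 3q_M)/2) - 53q_M = (379/2 - (3/2)q_M)q_M - 53q_M.
Maximising: ∂π_M/∂q_M = 273/2 - 3q_M = 0, giving q_M = 91/2.
Then q_E = (273 - 3·(91/2))/6 = 91/4.
Price P = 326 - 3·(273/4) = 485/4.
Meridian's profit: (485/4 - 53)·(91/2) - 1930 = 1175.3750.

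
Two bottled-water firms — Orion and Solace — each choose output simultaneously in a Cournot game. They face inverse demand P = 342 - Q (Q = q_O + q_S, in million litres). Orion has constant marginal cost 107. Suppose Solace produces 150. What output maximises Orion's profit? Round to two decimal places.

With the rival's output fixed at 150, Orion's profit is π_O = (342 - 150 - q_O)q_O - (107q_O) = (192 - q_O)q_O - (107q_O).
∂π_O/∂q_O = 85 - 2q_O = 0, so q_O = 85/2.

42.50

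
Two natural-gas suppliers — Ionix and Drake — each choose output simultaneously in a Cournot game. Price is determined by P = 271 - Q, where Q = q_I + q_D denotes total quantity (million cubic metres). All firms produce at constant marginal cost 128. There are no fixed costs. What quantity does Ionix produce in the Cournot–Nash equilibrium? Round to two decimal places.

Each firm earns π_i = (271 - Q)q_i - 128q_i.
Setting ∂π_i/∂q_i = 0 with rivals' quantities fixed: 143 - 2q_i - q_j = 0.
By symmetry each firm produces the same amount; substituting q_j = q_i yields q_i = 143/3.

47.67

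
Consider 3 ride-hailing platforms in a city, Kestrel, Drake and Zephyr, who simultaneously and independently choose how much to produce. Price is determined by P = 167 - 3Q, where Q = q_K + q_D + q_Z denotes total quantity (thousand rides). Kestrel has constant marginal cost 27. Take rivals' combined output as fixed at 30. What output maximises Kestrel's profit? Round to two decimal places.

8.33

With rivals' combined output fixed at 30, Kestrel's profit is π_K = (167 - 3·30 - 3q_K)q_K - (27q_K) = (77 - 3q_K)q_K - (27q_K).
∂π_K/∂q_K = 50 - 6q_K = 0, so q_K = 25/3.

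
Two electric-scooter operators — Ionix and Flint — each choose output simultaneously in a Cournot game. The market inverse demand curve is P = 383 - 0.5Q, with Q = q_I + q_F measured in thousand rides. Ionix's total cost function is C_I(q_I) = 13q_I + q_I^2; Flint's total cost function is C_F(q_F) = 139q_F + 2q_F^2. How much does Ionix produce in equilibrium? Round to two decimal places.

117.15

Ionix's profit: π_I = (383 - 0.5Q)q_I - (13q_I + q_I²). Setting ∂π_I/∂q_I = 0: 370 - 3q_I - (1/2)(q_F) = 0.
Flint's first-order condition: 244 - 5q_F - (1/2)(q_I) = 0.
Rearranging gives the reaction functions q_I = (370 - (1/2)q_F)/3 and q_F = (244 - (1/2)q_I)/5.
Solving the pair: q_I = 117.1525, q_F = 37.0847.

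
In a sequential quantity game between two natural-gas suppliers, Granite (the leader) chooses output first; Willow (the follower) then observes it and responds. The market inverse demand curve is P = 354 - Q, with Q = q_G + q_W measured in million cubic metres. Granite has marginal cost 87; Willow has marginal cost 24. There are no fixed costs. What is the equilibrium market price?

Solve by backward induction. Given q_G, the follower Willow maximises π_W = (354 - q_G - q_W)q_W - 24q_W.
Follower FOC: 330 - q_G - 2q_W = 0, so q_W(q_G) = (330 - q_G)/2.
Granite substitutes q_W(q_G) into its own profit: π_G = q_G(354 - q_G - (330 - q_G)/2) - 87q_G = (189 - (1/2)q_G)q_G - 87q_G.
The leader's first-order condition 102 - q_G = 0 yields q_G = 102.
Then q_W = (330 - 102)/2 = 114.
Total output Q = 216, so price P = 354 - 216 = 138.

138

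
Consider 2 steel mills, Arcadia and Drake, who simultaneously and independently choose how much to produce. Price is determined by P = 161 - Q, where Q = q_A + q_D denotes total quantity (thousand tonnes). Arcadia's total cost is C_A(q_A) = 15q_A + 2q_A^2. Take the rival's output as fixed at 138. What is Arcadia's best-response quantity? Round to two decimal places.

With the rival's output fixed at 138, Arcadia's profit is π_A = (161 - 138 - q_A)q_A - (15q_A + 2q_A²) = (23 - q_A)q_A - (15q_A + 2q_A²).
∂π_A/∂q_A = 8 - 6q_A = 0, so q_A = 4/3.

1.33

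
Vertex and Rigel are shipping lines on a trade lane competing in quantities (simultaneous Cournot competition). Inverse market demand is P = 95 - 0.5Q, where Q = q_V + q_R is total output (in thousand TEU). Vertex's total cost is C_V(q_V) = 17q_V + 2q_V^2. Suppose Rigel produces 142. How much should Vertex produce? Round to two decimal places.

1.40

With the rival's output fixed at 142, Vertex's profit is π_V = (95 - (1/2)·142 - (1/2)q_V)q_V - (17q_V + 2q_V²) = (24 - (1/2)q_V)q_V - (17q_V + 2q_V²).
∂π_V/∂q_V = 7 - 5q_V = 0, so q_V = 7/5.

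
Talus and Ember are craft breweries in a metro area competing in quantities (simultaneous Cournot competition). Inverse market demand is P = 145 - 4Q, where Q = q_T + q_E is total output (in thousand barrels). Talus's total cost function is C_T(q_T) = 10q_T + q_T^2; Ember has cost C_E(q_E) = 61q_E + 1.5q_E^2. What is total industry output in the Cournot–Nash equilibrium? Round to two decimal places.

Talus's profit: π_T = (145 - 4Q)q_T - (10q_T + q_T²). Setting ∂π_T/∂q_T = 0: 135 - 10q_T - 4(q_E) = 0.
Ember's first-order condition: 84 - 11q_E - 4(q_T) = 0.
Rearranging gives the reaction functions q_T = (135 - 4q_E)/10 and q_E = (84 - 4q_T)/11.
Solving the pair: q_T = 1149/94, q_E = 150/47.
Total output Q = 1149/94 + 150/47 = 1449/94.

15.41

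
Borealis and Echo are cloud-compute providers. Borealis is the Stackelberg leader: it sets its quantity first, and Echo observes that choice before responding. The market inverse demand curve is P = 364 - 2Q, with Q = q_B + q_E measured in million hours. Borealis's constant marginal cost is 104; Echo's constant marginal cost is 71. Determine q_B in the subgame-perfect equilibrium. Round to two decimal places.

56.75

Solve by backward induction. Given q_B, the follower Echo maximises π_E = (364 - 2q_B - 2q_E)q_E - 71q_E.
Setting the follower's marginal profit to zero, 293 - 2q_B - 4q_E = 0, i.e. q_E = (293 - 2q_B)/4.
The leader anticipates this reaction. Substituting into P = 364 - 2Q gives P = 435/2 - q_B, so π_B = (435/2 - q_B)q_B - 104q_B.
Leader FOC: 227/2 - 2q_B = 0, so q_B = 227/4.
Then q_E = (293 - 2·(227/4))/4 = 359/8.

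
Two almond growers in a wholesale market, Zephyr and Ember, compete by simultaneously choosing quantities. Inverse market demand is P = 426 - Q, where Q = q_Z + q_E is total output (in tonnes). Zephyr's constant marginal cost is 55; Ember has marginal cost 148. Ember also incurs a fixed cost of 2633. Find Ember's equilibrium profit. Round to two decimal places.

Zephyr's profit: π_Z = (426 - Q)q_Z - (55q_Z). Setting ∂π_Z/∂q_Z = 0: 371 - 2q_Z - (q_E) = 0.
Ember's profit: π_E = (426 - Q)q_E - (148q_E). Setting ∂π_E/∂q_E = 0: 278 - 2q_E - (q_Z) = 0.
Rearranging gives the reaction functions q_Z = (371 - q_E)/2 and q_E = (278 - q_Z)/2.
Substituting one into the other gives q_Z = 464/3 and q_E = 185/3.
Price P = 426 - 649/3 = 629/3.
Ember's profit: (629/3 - 148)·(185/3) - 2633 = 1169.7778.

1169.78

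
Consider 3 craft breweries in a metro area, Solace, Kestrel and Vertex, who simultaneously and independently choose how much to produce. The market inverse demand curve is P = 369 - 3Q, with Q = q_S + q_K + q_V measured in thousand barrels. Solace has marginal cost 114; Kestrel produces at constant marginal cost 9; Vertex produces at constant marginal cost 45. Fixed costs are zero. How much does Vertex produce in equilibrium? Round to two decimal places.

Solace's profit: π_S = (369 - 3Q)q_S - (114q_S). Setting ∂π_S/∂q_S = 0: 255 - 6q_S - 3(q_K + q_V) = 0.
Kestrel's profit: π_K = (369 - 3Q)q_K - (9q_K). Setting ∂π_K/∂q_K = 0: 360 - 6q_K - 3(q_S + q_V) = 0.
Vertex's first-order condition: 324 - 6q_V - 3(q_S + q_K) = 0.
Summing all 3 equations gives 939 − 12Q = 0, hence Q = 313/4.
Back-substituting: q_S = (255 − 939/4)/3 = 27/4, q_K = (360 − 939/4)/3 = 167/4, q_V = (324 − 939/4)/3 = 119/4.

29.75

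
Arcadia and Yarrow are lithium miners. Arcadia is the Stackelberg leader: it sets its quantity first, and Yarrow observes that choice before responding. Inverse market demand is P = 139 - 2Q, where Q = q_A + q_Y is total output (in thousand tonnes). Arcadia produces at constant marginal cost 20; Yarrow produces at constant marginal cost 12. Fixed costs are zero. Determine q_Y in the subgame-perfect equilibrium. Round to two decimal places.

17.88

Solve by backward induction. Given q_A, the follower Yarrow maximises π_Y = (139 - 2q_A - 2q_Y)q_Y - 12q_Y.
∂π_Y/∂q_Y = 127 - 2q_A - 4q_Y = 0 gives the reaction function q_Y = (127 - 2q_A)/4.
The leader anticipates this reaction. Substituting into P = 139 - 2Q gives P = 151/2 - q_A, so π_A = (151/2 - q_A)q_A - 20q_A.
The leader's first-order condition 111/2 - 2q_A = 0 yields q_A = 111/4.
Then q_Y = (127 - 2·(111/4))/4 = 143/8.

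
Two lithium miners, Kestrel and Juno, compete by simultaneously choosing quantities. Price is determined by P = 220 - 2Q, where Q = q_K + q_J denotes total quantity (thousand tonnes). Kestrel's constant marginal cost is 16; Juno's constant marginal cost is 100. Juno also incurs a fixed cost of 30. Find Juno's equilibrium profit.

Kestrel's profit: π_K = (220 - 2Q)q_K - (16q_K). Setting ∂π_K/∂q_K = 0: 204 - 4q_K - 2(q_J) = 0.
Juno's first-order condition: 120 - 4q_J - 2(q_K) = 0.
Best responses: q_K = (204 - 2q_J)/4, q_J = (120 - 2q_K)/4.
Solving the pair: q_K = 48, q_J = 6.
Price P = 220 - 2·54 = 112.
Juno's profit: (112 - 100)·6 - 30 = 42.

42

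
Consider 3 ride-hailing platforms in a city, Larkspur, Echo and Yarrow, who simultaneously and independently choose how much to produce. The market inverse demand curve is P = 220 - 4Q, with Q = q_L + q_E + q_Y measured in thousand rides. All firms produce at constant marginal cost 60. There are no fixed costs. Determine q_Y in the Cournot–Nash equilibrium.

10

Each firm earns π_i = (220 - 4Q)q_i - 60q_i.
First-order condition (treating rivals' output as given): 160 - 8q_i - 4·Σ_{j≠i} q_j = 0.
With identical firms every q_j equals q_i, so Σ_{j≠i} q_j = 2q_i and 160 = 16q_i, giving q_i = 10.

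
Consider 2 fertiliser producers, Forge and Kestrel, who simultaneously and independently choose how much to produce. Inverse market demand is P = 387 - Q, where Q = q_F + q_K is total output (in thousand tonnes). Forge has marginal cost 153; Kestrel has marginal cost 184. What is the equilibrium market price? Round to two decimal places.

Forge's profit: π_F = (387 - Q)q_F - (153q_F). Setting ∂π_F/∂q_F = 0: 234 - 2q_F - (q_K) = 0.
Kestrel's profit: π_K = (387 - Q)q_K - (184q_K). Setting ∂π_K/∂q_K = 0: 203 - 2q_K - (q_F) = 0.
Best responses: q_F = (234 - q_K)/2, q_K = (203 - q_F)/2.
Substituting one into the other gives q_F = 265/3 and q_K = 172/3.
Total output Q = 437/3, so price P = 387 - 437/3 = 724/3.

241.33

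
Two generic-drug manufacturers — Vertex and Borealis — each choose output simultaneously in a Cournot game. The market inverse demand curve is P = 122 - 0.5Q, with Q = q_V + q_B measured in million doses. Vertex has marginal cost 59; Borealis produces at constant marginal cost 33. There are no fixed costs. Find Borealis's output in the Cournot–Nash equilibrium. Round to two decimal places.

Vertex's profit: π_V = (122 - 0.5Q)q_V - (59q_V). Setting ∂π_V/∂q_V = 0: 63 - q_V - (1/2)(q_B) = 0.
Borealis's profit: π_B = (122 - 0.5Q)q_B - (33q_B). Setting ∂π_B/∂q_B = 0: 89 - q_B - (1/2)(q_V) = 0.
Rearranging gives the reaction functions q_V = (63 - (1/2)q_B) and q_B = (89 - (1/2)q_V).
Substituting one into the other gives q_V = 74/3 and q_B = 230/3.

76.67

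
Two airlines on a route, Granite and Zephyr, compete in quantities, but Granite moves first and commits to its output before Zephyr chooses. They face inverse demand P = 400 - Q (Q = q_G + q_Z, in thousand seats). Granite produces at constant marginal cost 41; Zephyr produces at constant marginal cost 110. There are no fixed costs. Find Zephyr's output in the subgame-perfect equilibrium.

Solve by backward induction. Given q_G, the follower Zephyr maximises π_Z = (400 - q_G - q_Z)q_Z - 110q_Z.
Follower FOC: 290 - q_G - 2q_Z = 0, so q_Z(q_G) = (290 - q_G)/2.
The leader anticipates this reaction. Substituting into P = 400 - Q gives P = 255 - (1/2)q_G, so π_G = (255 - (1/2)q_G)q_G - 41q_G.
Maximising: ∂π_G/∂q_G = 214 - q_G = 0, giving q_G = 214.
Then q_Z = (290 - 214)/2 = 38.

38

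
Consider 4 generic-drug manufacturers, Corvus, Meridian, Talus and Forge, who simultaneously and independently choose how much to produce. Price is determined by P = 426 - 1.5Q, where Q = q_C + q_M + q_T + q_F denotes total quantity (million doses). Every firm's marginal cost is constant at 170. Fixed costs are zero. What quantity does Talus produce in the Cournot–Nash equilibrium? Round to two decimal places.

34.13

A representative firm's profit is π_i = q_i(426 - 1.5Q) - 170q_i.
First-order condition (treating rivals' output as given): 256 - 3q_i - (3/2)·Σ_{j≠i} q_j = 0.
With identical firms every q_j equals q_i, so Σ_{j≠i} q_j = 3q_i and 256 = (15/2)q_i, giving q_i = 512/15.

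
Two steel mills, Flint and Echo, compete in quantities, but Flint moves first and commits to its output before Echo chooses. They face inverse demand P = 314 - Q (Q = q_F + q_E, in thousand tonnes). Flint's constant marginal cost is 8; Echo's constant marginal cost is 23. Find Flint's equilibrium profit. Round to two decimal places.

Solve by backward induction. Given q_F, the follower Echo maximises π_E = (314 - q_F - q_E)q_E - 23q_E.
Setting the follower's marginal profit to zero, 291 - q_F - 2q_E = 0, i.e. q_E = (291 - q_F)/2.
The leader anticipates this reaction. Substituting into P = 314 - Q gives P = 337/2 - (1/2)q_F, so π_F = (337/2 - (1/2)q_F)q_F - 8q_F.
Maximising: ∂π_F/∂q_F = 321/2 - q_F = 0, giving q_F = 321/2.
Then q_E = (291 - 321/2)/2 = 261/4.
Price P = 314 - 903/4 = 353/4.
Flint's profit: (353/4 - 8)·(321/2) = 12880.1250.

12880.13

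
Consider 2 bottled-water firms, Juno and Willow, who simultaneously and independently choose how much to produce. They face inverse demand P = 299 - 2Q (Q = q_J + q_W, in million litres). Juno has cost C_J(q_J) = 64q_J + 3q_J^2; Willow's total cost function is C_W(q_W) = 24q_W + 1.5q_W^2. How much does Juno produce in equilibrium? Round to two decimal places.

16.59

Juno's profit: π_J = (299 - 2Q)q_J - (64q_J + 3q_J²). Setting ∂π_J/∂q_J = 0: 235 - 10q_J - 2(q_W) = 0.
Willow's first-order condition: 275 - 7q_W - 2(q_J) = 0.
Best responses: q_J = (235 - 2q_W)/10, q_W = (275 - 2q_J)/7.
Solving the pair: q_J = 365/22, q_W = 380/11.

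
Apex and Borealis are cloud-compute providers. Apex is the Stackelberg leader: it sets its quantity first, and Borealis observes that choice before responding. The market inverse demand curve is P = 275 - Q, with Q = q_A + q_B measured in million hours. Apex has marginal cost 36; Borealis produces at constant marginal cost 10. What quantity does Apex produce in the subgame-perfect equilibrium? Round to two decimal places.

106.50

Solve by backward induction. Given q_A, the follower Borealis maximises π_B = (275 - q_A - q_B)q_B - 10q_B.
Setting the follower's marginal profit to zero, 265 - q_A - 2q_B = 0, i.e. q_B = (265 - q_A)/2.
Apex substitutes q_B(q_A) into its own profit: π_A = q_A(275 - q_A - (265 - q_A)/2) - 36q_A = (285/2 - (1/2)q_A)q_A - 36q_A.
The leader's first-order condition 213/2 - q_A = 0 yields q_A = 213/2.
Then q_B = (265 - 213/2)/2 = 317/4.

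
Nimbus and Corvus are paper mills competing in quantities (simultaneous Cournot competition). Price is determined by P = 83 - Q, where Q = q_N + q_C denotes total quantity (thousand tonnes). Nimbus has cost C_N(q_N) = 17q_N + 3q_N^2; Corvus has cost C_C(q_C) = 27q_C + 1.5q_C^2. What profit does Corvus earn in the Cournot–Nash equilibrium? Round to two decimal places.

Nimbus's profit: π_N = (83 - Q)q_N - (17q_N + 3q_N²). Setting ∂π_N/∂q_N = 0: 66 - 8q_N - (q_C) = 0.
Corvus's profit: π_C = (83 - Q)q_C - (27q_C + (3/2)q_C²). Setting ∂π_C/∂q_C = 0: 56 - 5q_C - (q_N) = 0.
Rearranging gives the reaction functions q_N = (66 - q_C)/8 and q_C = (56 - q_N)/5.
Solving the pair: q_N = 274/39, q_C = 382/39.
Price P = 83 - 656/39 = 66.1795.
Corvus's profit: 66.1795·(382/39) - 27·(382/39) - (3/2)(382/39)² = 239.8488.

239.85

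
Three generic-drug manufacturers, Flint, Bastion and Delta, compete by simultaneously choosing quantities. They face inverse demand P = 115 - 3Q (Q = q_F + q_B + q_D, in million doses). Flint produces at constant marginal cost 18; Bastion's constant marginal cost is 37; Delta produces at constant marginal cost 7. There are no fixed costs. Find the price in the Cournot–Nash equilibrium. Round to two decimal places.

44.25

Flint's profit: π_F = (115 - 3Q)q_F - (18q_F). Setting ∂π_F/∂q_F = 0: 97 - 6q_F - 3(q_B + q_D) = 0.
Bastion's profit: π_B = (115 - 3Q)q_B - (37q_B). Setting ∂π_B/∂q_B = 0: 78 - 6q_B - 3(q_F + q_D) = 0.
Delta's profit: π_D = (115 - 3Q)q_D - (7q_D). Setting ∂π_D/∂q_D = 0: 108 - 6q_D - 3(q_F + q_B) = 0.
Adding the 3 first-order conditions: 283 − 12Q = 0, so Q = 283/12.
Back-substituting: q_F = (97 − 283/4)/3 = 35/4, q_B = (78 − 283/4)/3 = 29/12, q_D = (108 − 283/4)/3 = 149/12.
Total output Q = 283/12, so price P = 115 - 3·(283/12) = 177/4.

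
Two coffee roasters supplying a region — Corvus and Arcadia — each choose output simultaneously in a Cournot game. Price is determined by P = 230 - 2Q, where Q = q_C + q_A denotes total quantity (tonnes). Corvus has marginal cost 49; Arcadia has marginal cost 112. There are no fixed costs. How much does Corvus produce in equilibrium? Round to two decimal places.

40.67

Corvus's profit: π_C = (230 - 2Q)q_C - (49q_C). Setting ∂π_C/∂q_C = 0: 181 - 4q_C - 2(q_A) = 0.
Arcadia's profit: π_A = (230 - 2Q)q_A - (112q_A). Setting ∂π_A/∂q_A = 0: 118 - 4q_A - 2(q_C) = 0.
Best responses: q_C = (181 - 2q_A)/4, q_A = (118 - 2q_C)/4.
Substituting one into the other gives q_C = 122/3 and q_A = 55/6.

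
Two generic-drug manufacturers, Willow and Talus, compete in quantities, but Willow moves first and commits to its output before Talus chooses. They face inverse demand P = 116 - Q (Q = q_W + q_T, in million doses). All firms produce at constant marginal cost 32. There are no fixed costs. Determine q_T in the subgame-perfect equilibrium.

Solve by backward induction. Given q_W, the follower Talus maximises π_T = (116 - q_W - q_T)q_T - 32q_T.
Setting the follower's marginal profit to zero, 84 - q_W - 2q_T = 0, i.e. q_T = (84 - q_W)/2.
Willow substitutes q_T(q_W) into its own profit: π_W = q_W(116 - q_W - (84 - q_W)/2) - 32q_W = (74 - (1/2)q_W)q_W - 32q_W.
Leader FOC: 42 - q_W = 0, so q_W = 42.
Then q_T = (84 - 42)/2 = 21.

21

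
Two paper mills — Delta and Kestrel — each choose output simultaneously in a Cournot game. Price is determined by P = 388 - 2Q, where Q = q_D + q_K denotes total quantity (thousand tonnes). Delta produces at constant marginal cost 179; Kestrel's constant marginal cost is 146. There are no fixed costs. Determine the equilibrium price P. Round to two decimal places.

Delta's profit: π_D = (388 - 2Q)q_D - (179q_D). Setting ∂π_D/∂q_D = 0: 209 - 4q_D - 2(q_K) = 0.
Kestrel's first-order condition: 242 - 4q_K - 2(q_D) = 0.
Best responses: q_D = (209 - 2q_K)/4, q_K = (242 - 2q_D)/4.
Solving the pair: q_D = 88/3, q_K = 275/6.
Total output Q = 451/6, so price P = 388 - 2·(451/6) = 713/3.

237.67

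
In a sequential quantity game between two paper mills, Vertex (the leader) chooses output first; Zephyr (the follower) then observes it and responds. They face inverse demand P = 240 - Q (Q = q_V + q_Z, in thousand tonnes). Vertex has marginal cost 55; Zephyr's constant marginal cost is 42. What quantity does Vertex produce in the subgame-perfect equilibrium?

86

The follower Zephyr best-responds to any q_V: π_Z = (240 - Q)q_Z - 42q_Z.
Follower FOC: 198 - q_V - 2q_Z = 0, so q_Z(q_V) = (198 - q_V)/2.
Vertex substitutes q_Z(q_V) into its own profit: π_V = q_V(240 - q_V - (198 - q_V)/2) - 55q_V = (141 - (1/2)q_V)q_V - 55q_V.
Maximising: ∂π_V/∂q_V = 86 - q_V = 0, giving q_V = 86.
Then q_Z = (198 - 86)/2 = 56.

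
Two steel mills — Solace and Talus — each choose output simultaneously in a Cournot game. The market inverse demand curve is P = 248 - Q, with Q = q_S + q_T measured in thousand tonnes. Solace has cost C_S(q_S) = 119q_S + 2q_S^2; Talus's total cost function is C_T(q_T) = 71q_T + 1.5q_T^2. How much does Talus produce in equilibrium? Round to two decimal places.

Solace's profit: π_S = (248 - Q)q_S - (119q_S + 2q_S²). Setting ∂π_S/∂q_S = 0: 129 - 6q_S - (q_T) = 0.
Talus's profit: π_T = (248 - Q)q_T - (71q_T + (3/2)q_T²). Setting ∂π_T/∂q_T = 0: 177 - 5q_T - (q_S) = 0.
Best responses: q_S = (129 - q_T)/6, q_T = (177 - q_S)/5.
Substituting one into the other gives q_S = 468/29 and q_T = 933/29.

32.17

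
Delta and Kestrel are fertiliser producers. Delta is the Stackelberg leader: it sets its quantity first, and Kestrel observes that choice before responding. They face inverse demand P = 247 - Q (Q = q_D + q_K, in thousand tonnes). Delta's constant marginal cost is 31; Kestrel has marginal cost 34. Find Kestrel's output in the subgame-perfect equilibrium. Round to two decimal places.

The follower Kestrel best-responds to any q_D: π_K = (247 - Q)q_K - 34q_K.
Follower FOC: 213 - q_D - 2q_K = 0, so q_K(q_D) = (213 - q_D)/2.
The leader anticipates this reaction. Substituting into P = 247 - Q gives P = 281/2 - (1/2)q_D, so π_D = (281/2 - (1/2)q_D)q_D - 31q_D.
Leader FOC: 219/2 - q_D = 0, so q_D = 219/2.
Then q_K = (213 - 219/2)/2 = 207/4.

51.75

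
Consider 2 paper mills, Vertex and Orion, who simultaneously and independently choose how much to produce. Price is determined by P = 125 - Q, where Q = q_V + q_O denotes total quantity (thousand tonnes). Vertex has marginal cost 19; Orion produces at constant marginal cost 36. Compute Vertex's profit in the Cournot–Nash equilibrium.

Vertex's profit: π_V = (125 - Q)q_V - (19q_V). Setting ∂π_V/∂q_V = 0: 106 - 2q_V - (q_O) = 0.
Orion's first-order condition: 89 - 2q_O - (q_V) = 0.
So q_V = (106 - q_O)/2 and q_O = (89 - q_V)/2.
Solving the pair: q_V = 41, q_O = 24.
Price P = 125 - 65 = 60.
Vertex's profit: (60 - 19)·41 = 1681.

1681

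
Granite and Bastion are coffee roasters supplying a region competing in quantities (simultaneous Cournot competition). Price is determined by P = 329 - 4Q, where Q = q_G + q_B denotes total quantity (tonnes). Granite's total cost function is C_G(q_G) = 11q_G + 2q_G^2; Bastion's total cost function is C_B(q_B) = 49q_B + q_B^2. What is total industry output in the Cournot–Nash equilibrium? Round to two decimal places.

Granite's profit: π_G = (329 - 4Q)q_G - (11q_G + 2q_G²). Setting ∂π_G/∂q_G = 0: 318 - 12q_G - 4(q_B) = 0.
Bastion's first-order condition: 280 - 10q_B - 4(q_G) = 0.
Rearranging gives the reaction functions q_G = (318 - 4q_B)/12 and q_B = (280 - 4q_G)/10.
Solving the pair: q_G = 515/26, q_B = 261/13.
Total output Q = 515/26 + 261/13 = 1037/26.

39.88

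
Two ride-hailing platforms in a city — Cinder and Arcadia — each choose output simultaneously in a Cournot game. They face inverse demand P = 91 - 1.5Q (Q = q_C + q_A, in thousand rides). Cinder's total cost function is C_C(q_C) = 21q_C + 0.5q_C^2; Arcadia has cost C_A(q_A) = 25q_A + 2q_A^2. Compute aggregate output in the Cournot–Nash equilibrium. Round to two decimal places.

Cinder's profit: π_C = (91 - 1.5Q)q_C - (21q_C + (1/2)q_C²). Setting ∂π_C/∂q_C = 0: 70 - 4q_C - (3/2)(q_A) = 0.
Arcadia's first-order condition: 66 - 7q_A - (3/2)(q_C) = 0.
So q_C = (70 - (3/2)q_A)/4 and q_A = (66 - (3/2)q_C)/7.
Solving the pair: q_C = 1564/103, q_A = 636/103.
Total output Q = 1564/103 + 636/103 = 21.3592.

21.36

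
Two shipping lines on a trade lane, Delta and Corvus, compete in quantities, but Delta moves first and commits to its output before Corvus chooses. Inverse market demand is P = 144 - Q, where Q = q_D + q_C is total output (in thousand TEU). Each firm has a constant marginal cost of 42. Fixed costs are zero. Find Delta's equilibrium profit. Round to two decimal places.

1300.50

Solve by backward induction. Given q_D, the follower Corvus maximises π_C = (144 - q_D - q_C)q_C - 42q_C.
∂π_C/∂q_C = 102 - q_D - 2q_C = 0 gives the reaction function q_C = (102 - q_D)/2.
The leader anticipates this reaction. Substituting into P = 144 - Q gives P = 93 - (1/2)q_D, so π_D = (93 - (1/2)q_D)q_D - 42q_D.
Leader FOC: 51 - q_D = 0, so q_D = 51.
Then q_C = (102 - 51)/2 = 51/2.
Price P = 144 - 153/2 = 135/2.
Delta's profit: (135/2 - 42)·51 = 1300.5000.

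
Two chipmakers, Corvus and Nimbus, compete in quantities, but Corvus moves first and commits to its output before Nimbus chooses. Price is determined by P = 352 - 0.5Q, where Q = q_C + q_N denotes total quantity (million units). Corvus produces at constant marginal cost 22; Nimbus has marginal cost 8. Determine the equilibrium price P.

The follower Nimbus best-responds to any q_C: π_N = (352 - 0.5Q)q_N - 8q_N.
∂π_N/∂q_N = 344 - (1/2)q_C - q_N = 0 gives the reaction function q_N = (344 - (1/2)q_C).
The leader anticipates this reaction. Substituting into P = 352 - 0.5Q gives P = 180 - (1/4)q_C, so π_C = (180 - (1/4)q_C)q_C - 22q_C.
Maximising: ∂π_C/∂q_C = 158 - (1/2)q_C = 0, giving q_C = 316.
Then q_N = (344 - (1/2)·316) = 186.
Total output Q = 502, so price P = 352 - (1/2)·502 = 101.

101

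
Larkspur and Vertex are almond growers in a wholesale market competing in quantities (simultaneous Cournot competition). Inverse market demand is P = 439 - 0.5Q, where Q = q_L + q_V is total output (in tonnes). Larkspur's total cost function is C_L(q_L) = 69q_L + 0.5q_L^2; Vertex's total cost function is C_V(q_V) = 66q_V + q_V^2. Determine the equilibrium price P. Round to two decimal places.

Larkspur's profit: π_L = (439 - 0.5Q)q_L - (69q_L + (1/2)q_L²). Setting ∂π_L/∂q_L = 0: 370 - 2q_L - (1/2)(q_V) = 0.
Vertex's profit: π_V = (439 - 0.5Q)q_V - (66q_V + q_V²). Setting ∂π_V/∂q_V = 0: 373 - 3q_V - (1/2)(q_L) = 0.
Rearranging gives the reaction functions q_L = (370 - (1/2)q_V)/2 and q_V = (373 - (1/2)q_L)/3.
Solving the pair: q_L = 160.6087, q_V = 97.5652.
Total output Q = 258.1739, so price P = 439 - (1/2)·258.1739 = 309.9130.

309.91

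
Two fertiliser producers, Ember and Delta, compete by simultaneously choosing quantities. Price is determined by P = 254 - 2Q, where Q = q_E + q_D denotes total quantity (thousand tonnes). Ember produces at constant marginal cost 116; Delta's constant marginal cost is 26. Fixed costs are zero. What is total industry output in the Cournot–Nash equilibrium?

Ember's profit: π_E = (254 - 2Q)q_E - (116q_E). Setting ∂π_E/∂q_E = 0: 138 - 4q_E - 2(q_D) = 0.
Delta's profit: π_D = (254 - 2Q)q_D - (26q_D). Setting ∂π_D/∂q_D = 0: 228 - 4q_D - 2(q_E) = 0.
Rearranging gives the reaction functions q_E = (138 - 2q_D)/4 and q_D = (228 - 2q_E)/4.
Substituting one into the other gives q_E = 8 and q_D = 53.
Total output Q = 8 + 53 = 61.

61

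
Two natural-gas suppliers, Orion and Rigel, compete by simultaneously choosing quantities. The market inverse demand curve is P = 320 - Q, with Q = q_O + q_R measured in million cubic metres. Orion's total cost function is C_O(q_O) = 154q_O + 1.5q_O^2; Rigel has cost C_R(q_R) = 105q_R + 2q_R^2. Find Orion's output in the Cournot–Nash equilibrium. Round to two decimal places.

26.93

Orion's profit: π_O = (320 - Q)q_O - (154q_O + (3/2)q_O²). Setting ∂π_O/∂q_O = 0: 166 - 5q_O - (q_R) = 0.
Rigel's profit: π_R = (320 - Q)q_R - (105q_R + 2q_R²). Setting ∂π_R/∂q_R = 0: 215 - 6q_R - (q_O) = 0.
Best responses: q_O = (166 - q_R)/5, q_R = (215 - q_O)/6.
Solving the pair: q_O = 781/29, q_R = 909/29.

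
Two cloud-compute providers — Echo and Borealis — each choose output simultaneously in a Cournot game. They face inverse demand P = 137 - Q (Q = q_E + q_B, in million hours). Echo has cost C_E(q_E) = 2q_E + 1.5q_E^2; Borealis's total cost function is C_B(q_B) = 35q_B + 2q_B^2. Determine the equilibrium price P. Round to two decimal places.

Echo's profit: π_E = (137 - Q)q_E - (2q_E + (3/2)q_E²). Setting ∂π_E/∂q_E = 0: 135 - 5q_E - (q_B) = 0.
Borealis's first-order condition: 102 - 6q_B - (q_E) = 0.
So q_E = (135 - q_B)/5 and q_B = (102 - q_E)/6.
Solving the pair: q_E = 708/29, q_B = 375/29.
Total output Q = 1083/29, so price P = 137 - 1083/29 = 99.6552.

99.66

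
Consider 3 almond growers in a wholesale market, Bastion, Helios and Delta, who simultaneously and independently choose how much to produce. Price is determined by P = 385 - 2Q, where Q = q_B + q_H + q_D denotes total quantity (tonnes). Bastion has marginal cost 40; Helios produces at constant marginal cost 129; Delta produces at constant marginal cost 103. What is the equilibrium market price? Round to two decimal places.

164.25

Bastion's profit: π_B = (385 - 2Q)q_B - (40q_B). Setting ∂π_B/∂q_B = 0: 345 - 4q_B - 2(q_H + q_D) = 0.
Helios's first-order condition: 256 - 4q_H - 2(q_B + q_D) = 0.
Delta's profit: π_D = (385 - 2Q)q_D - (103q_D). Setting ∂π_D/∂q_D = 0: 282 - 4q_D - 2(q_B + q_H) = 0.
Adding the 3 first-order conditions: 883 − 8Q = 0, so Q = 883/8.
Back-substituting: q_B = (345 − 883/4)/2 = 497/8, q_H = (256 − 883/4)/2 = 141/8, q_D = (282 − 883/4)/2 = 245/8.
Total output Q = 883/8, so price P = 385 - 2·(883/8) = 657/4.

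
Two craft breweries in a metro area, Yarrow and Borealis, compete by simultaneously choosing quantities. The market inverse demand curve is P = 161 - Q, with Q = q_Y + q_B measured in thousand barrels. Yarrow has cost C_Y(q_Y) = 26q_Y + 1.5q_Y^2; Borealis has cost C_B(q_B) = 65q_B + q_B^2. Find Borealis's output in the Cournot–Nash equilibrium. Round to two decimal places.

Yarrow's profit: π_Y = (161 - Q)q_Y - (26q_Y + (3/2)q_Y²). Setting ∂π_Y/∂q_Y = 0: 135 - 5q_Y - (q_B) = 0.
Borealis's first-order condition: 96 - 4q_B - (q_Y) = 0.
Best responses: q_Y = (135 - q_B)/5, q_B = (96 - q_Y)/4.
Substituting one into the other gives q_Y = 444/19 and q_B = 345/19.

18.16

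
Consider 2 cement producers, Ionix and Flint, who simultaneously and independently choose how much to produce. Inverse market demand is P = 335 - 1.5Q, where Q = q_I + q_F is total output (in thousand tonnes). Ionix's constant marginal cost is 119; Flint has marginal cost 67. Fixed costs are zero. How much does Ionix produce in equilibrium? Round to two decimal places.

Ionix's profit: π_I = (335 - 1.5Q)q_I - (119q_I). Setting ∂π_I/∂q_I = 0: 216 - 3q_I - (3/2)(q_F) = 0.
Flint's first-order condition: 268 - 3q_F - (3/2)(q_I) = 0.
Rearranging gives the reaction functions q_I = (216 - (3/2)q_F)/3 and q_F = (268 - (3/2)q_I)/3.
Solving the pair: q_I = 328/9, q_F = 640/9.

36.44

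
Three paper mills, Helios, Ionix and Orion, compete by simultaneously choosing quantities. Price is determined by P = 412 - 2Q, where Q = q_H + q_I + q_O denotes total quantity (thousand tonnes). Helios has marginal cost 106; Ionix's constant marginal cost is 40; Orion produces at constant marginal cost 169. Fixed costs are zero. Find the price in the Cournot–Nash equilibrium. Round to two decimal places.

Helios's profit: π_H = (412 - 2Q)q_H - (106q_H). Setting ∂π_H/∂q_H = 0: 306 - 4q_H - 2(q_I + q_O) = 0.
Ionix's profit: π_I = (412 - 2Q)q_I - (40q_I). Setting ∂π_I/∂q_I = 0: 372 - 4q_I - 2(q_H + q_O) = 0.
Orion's first-order condition: 243 - 4q_O - 2(q_H + q_I) = 0.
Adding the 3 first-order conditions: 921 − 8Q = 0, so Q = 921/8.
Back-substituting: q_H = (306 − 921/4)/2 = 303/8, q_I = (372 − 921/4)/2 = 567/8, q_O = (243 − 921/4)/2 = 51/8.
Total output Q = 921/8, so price P = 412 - 2·(921/8) = 727/4.

181.75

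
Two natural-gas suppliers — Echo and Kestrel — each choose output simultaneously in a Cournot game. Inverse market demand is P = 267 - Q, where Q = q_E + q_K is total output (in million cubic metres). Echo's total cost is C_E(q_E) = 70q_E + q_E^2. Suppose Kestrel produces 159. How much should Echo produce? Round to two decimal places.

9.50

With the rival's output fixed at 159, Echo's profit is π_E = (267 - 159 - q_E)q_E - (70q_E + q_E²) = (108 - q_E)q_E - (70q_E + q_E²).
∂π_E/∂q_E = 38 - 4q_E = 0, so q_E = 19/2.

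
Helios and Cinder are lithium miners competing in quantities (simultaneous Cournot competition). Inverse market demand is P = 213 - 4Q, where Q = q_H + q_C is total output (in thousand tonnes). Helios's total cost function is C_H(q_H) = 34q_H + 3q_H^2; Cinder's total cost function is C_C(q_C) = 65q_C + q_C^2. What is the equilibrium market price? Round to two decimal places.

130.61

Helios's profit: π_H = (213 - 4Q)q_H - (34q_H + 3q_H²). Setting ∂π_H/∂q_H = 0: 179 - 14q_H - 4(q_C) = 0.
Cinder's first-order condition: 148 - 10q_C - 4(q_H) = 0.
So q_H = (179 - 4q_C)/14 and q_C = (148 - 4q_H)/10.
Substituting one into the other gives q_H = 599/62 and q_C = 339/31.
Total output Q = 1277/62, so price P = 213 - 4·(1277/62) = 130.6129.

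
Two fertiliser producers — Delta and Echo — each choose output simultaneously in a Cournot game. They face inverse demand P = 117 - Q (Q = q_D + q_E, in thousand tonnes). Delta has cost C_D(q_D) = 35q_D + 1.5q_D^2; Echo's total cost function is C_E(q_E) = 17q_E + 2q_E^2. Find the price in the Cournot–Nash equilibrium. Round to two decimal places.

89.07

Delta's profit: π_D = (117 - Q)q_D - (35q_D + (3/2)q_D²). Setting ∂π_D/∂q_D = 0: 82 - 5q_D - (q_E) = 0.
Echo's first-order condition: 100 - 6q_E - (q_D) = 0.
So q_D = (82 - q_E)/5 and q_E = (100 - q_D)/6.
Substituting one into the other gives q_D = 392/29 and q_E = 418/29.
Total output Q = 810/29, so price P = 117 - 810/29 = 89.0690.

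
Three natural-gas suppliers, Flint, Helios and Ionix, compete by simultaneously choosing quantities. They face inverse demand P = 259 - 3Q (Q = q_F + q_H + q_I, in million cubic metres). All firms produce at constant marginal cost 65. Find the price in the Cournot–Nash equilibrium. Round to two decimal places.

Each firm earns π_i = (259 - 3Q)q_i - 65q_i.
First-order condition (treating rivals' output as given): 194 - 6q_i - 3·Σ_{j≠i} q_j = 0.
With identical firms every q_j equals q_i, so Σ_{j≠i} q_j = 2q_i and 194 = 12q_i, giving q_i = 97/6.
Total output Q = 97/2, so price P = 259 - 3·(97/2) = 227/2.

113.50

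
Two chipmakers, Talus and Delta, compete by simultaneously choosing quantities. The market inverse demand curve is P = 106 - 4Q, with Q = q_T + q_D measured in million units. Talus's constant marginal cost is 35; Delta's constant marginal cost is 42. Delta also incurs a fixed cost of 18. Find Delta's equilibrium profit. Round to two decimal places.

72.25

Talus's profit: π_T = (106 - 4Q)q_T - (35q_T). Setting ∂π_T/∂q_T = 0: 71 - 8q_T - 4(q_D) = 0.
Delta's first-order condition: 64 - 8q_D - 4(q_T) = 0.
Best responses: q_T = (71 - 4q_D)/8, q_D = (64 - 4q_T)/8.
Substituting one into the other gives q_T = 13/2 and q_D = 19/4.
Price P = 106 - 4·(45/4) = 61.
Delta's profit: (61 - 42)·(19/4) - 18 = 289/4.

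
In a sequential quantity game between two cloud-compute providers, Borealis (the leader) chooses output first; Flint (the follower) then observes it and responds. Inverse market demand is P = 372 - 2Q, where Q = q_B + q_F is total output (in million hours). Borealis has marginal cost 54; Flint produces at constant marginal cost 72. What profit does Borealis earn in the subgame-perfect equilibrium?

The follower Flint best-responds to any q_B: π_F = (372 - 2Q)q_F - 72q_F.
∂π_F/∂q_F = 300 - 2q_B - 4q_F = 0 gives the reaction function q_F = (300 - 2q_B)/4.
The leader anticipates this reaction. Substituting into P = 372 - 2Q gives P = 222 - q_B, so π_B = (222 - q_B)q_B - 54q_B.
The leader's first-order condition 168 - 2q_B = 0 yields q_B = 84.
Then q_F = (300 - 2·84)/4 = 33.
Price P = 372 - 2·117 = 138.
Borealis's profit: (138 - 54)·84 = 7056.

7056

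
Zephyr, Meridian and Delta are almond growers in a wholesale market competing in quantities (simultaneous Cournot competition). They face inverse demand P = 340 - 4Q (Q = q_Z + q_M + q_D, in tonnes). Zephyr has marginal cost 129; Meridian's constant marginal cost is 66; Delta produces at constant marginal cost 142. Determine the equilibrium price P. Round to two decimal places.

169.25

Zephyr's profit: π_Z = (340 - 4Q)q_Z - (129q_Z). Setting ∂π_Z/∂q_Z = 0: 211 - 8q_Z - 4(q_M + q_D) = 0.
Meridian's first-order condition: 274 - 8q_M - 4(q_Z + q_D) = 0.
Delta's profit: π_D = (340 - 4Q)q_D - (142q_D). Setting ∂π_D/∂q_D = 0: 198 - 8q_D - 4(q_Z + q_M) = 0.
Adding the 3 first-order conditions: 683 − 16Q = 0, so Q = 683/16.
Back-substituting: q_Z = (211 − 683/4)/4 = 161/16, q_M = (274 − 683/4)/4 = 413/16, q_D = (198 − 683/4)/4 = 109/16.
Total output Q = 683/16, so price P = 340 - 4·(683/16) = 677/4.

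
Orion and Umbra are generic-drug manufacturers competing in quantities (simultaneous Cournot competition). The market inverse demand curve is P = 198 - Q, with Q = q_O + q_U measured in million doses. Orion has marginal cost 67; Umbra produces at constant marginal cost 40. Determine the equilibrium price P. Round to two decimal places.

101.67

Orion's profit: π_O = (198 - Q)q_O - (67q_O). Setting ∂π_O/∂q_O = 0: 131 - 2q_O - (q_U) = 0.
Umbra's profit: π_U = (198 - Q)q_U - (40q_U). Setting ∂π_U/∂q_U = 0: 158 - 2q_U - (q_O) = 0.
So q_O = (131 - q_U)/2 and q_U = (158 - q_O)/2.
Substituting one into the other gives q_O = 104/3 and q_U = 185/3.
Total output Q = 289/3, so price P = 198 - 289/3 = 305/3.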